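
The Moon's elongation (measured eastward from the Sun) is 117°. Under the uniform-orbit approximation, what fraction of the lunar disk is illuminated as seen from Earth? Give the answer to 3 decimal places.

0.727

Half-versine of 117°: (1 − (-0.454))/2 = 0.727.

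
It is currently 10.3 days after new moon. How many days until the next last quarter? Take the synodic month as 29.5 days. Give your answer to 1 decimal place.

Last quarter occurs at elongation 270°, i.e. at age 29.5 × 270/360 = 22.125 d.
That is 22.125 − 10.3 = 11.825 days ahead.

11.8 days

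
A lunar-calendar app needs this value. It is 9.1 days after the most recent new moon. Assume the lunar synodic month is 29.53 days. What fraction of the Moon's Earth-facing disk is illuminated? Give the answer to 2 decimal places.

0.68

Elongation θ = 360° × 9.1/29.53 ≈ 110.9°.
Illuminated fraction = (1 − cos 110.9°)/2 = (1 − (-0.357))/2 ≈ 0.679.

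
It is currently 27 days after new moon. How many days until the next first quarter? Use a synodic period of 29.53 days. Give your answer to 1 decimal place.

9.9 days

First quarter is 0.25 of the way through the cycle: age 0.25 × 29.53 = 7.383 d.
This lunation's first quarter (7.383 d) has passed, so add one period: 36.913 − 27 = 9.913 days.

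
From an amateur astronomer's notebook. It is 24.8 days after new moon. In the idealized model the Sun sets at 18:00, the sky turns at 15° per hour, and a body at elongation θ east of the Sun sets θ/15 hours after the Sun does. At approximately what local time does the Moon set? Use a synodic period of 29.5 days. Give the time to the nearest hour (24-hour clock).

The Moon has covered 24.8/29.5 of its cycle, so θ ≈ 360° × 24.8/29.5 = 302.6°.
At 15° of sky rotation per hour, 302.6° corresponds to a 20.18 h lag.
18:00 + 20.18 h ≈ 14:11 → 14:00 to the nearest hour.

14:00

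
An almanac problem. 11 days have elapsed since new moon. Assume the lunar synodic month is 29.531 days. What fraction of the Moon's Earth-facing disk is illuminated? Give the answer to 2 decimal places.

Elongation θ = 360° × 11/29.531 ≈ 134.1°.
With cos θ = (-0.696), the lit fraction is (1 − (-0.696))/2 ≈ 0.848.

0.85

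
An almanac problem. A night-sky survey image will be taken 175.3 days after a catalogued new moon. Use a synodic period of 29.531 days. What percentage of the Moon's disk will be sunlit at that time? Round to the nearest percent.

4%

175.3 d spans 5 complete synodic months (5 × 29.531 = 147.66 d) plus 27.65 d.
The Moon has covered 27.65/29.531 of its cycle, so θ ≈ 360° × 27.65/29.531 = 337.0°.
With cos θ = 0.921, the lit fraction is (1 − 0.921)/2 ≈ 0.040, so 4%.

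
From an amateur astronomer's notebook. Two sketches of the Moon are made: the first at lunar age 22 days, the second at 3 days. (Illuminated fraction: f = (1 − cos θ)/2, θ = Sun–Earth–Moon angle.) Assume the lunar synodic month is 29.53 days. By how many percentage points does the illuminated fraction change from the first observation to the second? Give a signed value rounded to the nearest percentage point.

θ₁ = 360° × 22/29.53 = 268.2°, f₁ = (1 − cos θ₁)/2 = 0.516.
θ₂ = 360° × 3/29.53 = 36.6°, f₂ = (1 − cos θ₂)/2 = 0.098.
Change = f₂ − f₁ = -0.417 → -42 percentage points.

-42 pp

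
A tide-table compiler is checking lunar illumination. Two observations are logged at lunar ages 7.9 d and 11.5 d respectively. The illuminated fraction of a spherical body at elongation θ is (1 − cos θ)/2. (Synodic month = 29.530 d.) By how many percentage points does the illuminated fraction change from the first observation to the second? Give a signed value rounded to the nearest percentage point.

+33 percentage points

First observation: θ = 360°·7.9/29.530 = 96.3°, so f = 0.555.
Second observation: θ = 140.2°, f = 0.884.
Δf = 0.884 − 0.555 = +0.329, i.e. +33 pp.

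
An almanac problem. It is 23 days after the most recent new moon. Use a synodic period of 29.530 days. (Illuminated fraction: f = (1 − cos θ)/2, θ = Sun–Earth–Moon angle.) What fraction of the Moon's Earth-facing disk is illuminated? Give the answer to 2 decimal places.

0.41

Elongation θ = 360° × 23/29.530 ≈ 280.4°.
With cos θ = 0.180, the lit fraction is (1 − 0.180)/2 ≈ 0.410.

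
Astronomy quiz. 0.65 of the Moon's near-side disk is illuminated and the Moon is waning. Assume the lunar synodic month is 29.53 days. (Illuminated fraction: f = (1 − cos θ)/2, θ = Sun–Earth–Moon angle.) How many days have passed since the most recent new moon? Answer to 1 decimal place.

cos θ = 1 − 2f = -0.300, giving a principal value of 107.5°.
Waning ⇒ past full, so θ = 360° − 107.5° = 252.5°.
Age = 29.53 × 252.5°/360° ≈ 20.72 days.

20.7 days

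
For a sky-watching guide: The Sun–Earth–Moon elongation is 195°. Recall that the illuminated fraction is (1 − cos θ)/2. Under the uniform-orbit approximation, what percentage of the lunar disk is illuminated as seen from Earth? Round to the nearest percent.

cos 195° = (-0.966), so f = (1 − (-0.966))/2 = 0.983, i.e. 98%.

98%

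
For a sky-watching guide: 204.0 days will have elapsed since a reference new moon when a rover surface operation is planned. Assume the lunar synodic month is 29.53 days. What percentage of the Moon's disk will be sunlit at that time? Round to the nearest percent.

8%

204.0/29.53 = 6.908 lunations, so 6 complete cycles and 26.82 d into the next.
The Moon has covered 26.82/29.53 of its cycle, so θ ≈ 360° × 26.82/29.53 = 327.0°.
Illuminated fraction = (1 − cos 327.0°)/2 = (1 − 0.838)/2 ≈ 0.081, so 8%.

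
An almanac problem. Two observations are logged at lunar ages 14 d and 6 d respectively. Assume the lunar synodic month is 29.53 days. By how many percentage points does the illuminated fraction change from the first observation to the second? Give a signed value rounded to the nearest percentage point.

First observation: θ = 360°·14/29.53 = 170.7°, so f = 0.993.
Second observation: θ = 73.1°, f = 0.355.
Δf = 0.355 − 0.993 = -0.638, i.e. -64 pp.

-64 pp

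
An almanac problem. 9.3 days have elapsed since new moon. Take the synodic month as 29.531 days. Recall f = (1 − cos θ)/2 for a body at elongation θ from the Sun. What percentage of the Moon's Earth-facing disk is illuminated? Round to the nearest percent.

70%

Elongation θ = 360° × 9.3/29.531 ≈ 113.4°.
cos 113.4° = (-0.397), so f = (1 − (-0.397))/2 = 0.698, so 70%.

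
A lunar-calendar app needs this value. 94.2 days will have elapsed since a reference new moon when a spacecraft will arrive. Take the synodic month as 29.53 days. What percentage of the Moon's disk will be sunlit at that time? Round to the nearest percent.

32%

Reduce mod P: 94.2 − 3×29.53 = 5.61 d into the current lunation.
Elongation θ = 360° × 5.61/29.53 ≈ 68.4°.
cos 68.4° = 0.368, so f = (1 − 0.368)/2 = 0.316, so 32%.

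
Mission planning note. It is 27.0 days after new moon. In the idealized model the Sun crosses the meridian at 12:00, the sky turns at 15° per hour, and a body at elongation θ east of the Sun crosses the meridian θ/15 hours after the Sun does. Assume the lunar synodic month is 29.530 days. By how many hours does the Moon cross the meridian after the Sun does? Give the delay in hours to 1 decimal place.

21.9 h

The Moon has covered 27.0/29.530 of its cycle, so θ ≈ 360° × 27.0/29.530 = 329.2°.
At 15° of sky rotation per hour, 329.2° corresponds to a 21.94 h lag.
So the Moon crosses the meridian 21.94 h after the Sun.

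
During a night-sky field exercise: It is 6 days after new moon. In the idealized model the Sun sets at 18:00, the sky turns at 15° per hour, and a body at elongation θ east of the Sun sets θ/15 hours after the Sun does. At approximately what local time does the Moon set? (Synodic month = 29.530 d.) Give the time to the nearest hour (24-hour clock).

23:00

Elongation θ = 360° × 6/29.530 ≈ 73.1°.
The Moon trails the Sun by θ/15 = 73.1/15 ≈ 4.88 hours.
18:00 + 4.88 h ≈ 22:53 → 23:00 to the nearest hour.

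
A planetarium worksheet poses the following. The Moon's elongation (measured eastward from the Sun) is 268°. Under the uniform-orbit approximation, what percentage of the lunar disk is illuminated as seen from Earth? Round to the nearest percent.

cos 268° = (-0.035), so f = (1 − (-0.035))/2 = 0.517, i.e. 52%.

52%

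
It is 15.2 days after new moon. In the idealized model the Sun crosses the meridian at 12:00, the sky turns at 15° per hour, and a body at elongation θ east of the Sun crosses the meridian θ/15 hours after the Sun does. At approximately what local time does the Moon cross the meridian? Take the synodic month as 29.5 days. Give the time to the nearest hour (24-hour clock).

The Moon has covered 15.2/29.5 of its cycle, so θ ≈ 360° × 15.2/29.5 = 185.5°.
Delay after the Sun = 185.5° / (15°/h) ≈ 12.37 h.
12:00 + 12.37 h ≈ 00:22 → 00:00 to the nearest hour.

00:00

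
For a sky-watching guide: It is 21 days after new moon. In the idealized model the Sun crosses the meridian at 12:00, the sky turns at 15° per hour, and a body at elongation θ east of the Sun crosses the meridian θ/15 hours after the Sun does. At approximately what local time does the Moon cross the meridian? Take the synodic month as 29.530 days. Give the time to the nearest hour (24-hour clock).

Elongation θ = 360° × 21/29.530 ≈ 256.0°.
The Moon trails the Sun by θ/15 = 256.0/15 ≈ 17.07 hours.
12:00 + 17.07 h ≈ 05:04 → 05:00 to the nearest hour.

05:00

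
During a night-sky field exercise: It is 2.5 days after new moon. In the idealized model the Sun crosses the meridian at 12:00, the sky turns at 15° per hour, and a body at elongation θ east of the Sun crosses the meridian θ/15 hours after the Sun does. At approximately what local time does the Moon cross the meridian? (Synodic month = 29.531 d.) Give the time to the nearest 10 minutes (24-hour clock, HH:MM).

Phase angle: θ = 360°·(2.5 d)/(29.531 d) = 30.5°.
Delay after the Sun = 30.5° / (15°/h) ≈ 2.03 h.
12:00 + 2.032 h ≈ 14:02 → 14:00 to the nearest ten minutes.

14:00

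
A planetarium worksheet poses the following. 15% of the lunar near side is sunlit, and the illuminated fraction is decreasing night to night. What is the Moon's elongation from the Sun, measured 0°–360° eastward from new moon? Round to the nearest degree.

314°

cos θ = 1 − 2f = 0.700, giving a principal value of 45.6°.
A waning Moon lies in 180°–360°, so θ = 360° − 45.6° = 314.4°.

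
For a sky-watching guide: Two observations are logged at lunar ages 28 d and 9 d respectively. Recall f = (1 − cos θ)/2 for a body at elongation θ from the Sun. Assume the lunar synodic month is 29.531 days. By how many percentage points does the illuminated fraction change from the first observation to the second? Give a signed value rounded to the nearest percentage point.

θ₁ = 360° × 28/29.531 = 341.3°, f₁ = (1 − cos θ₁)/2 = 0.026.
θ₂ = 360° × 9/29.531 = 109.7°, f₂ = (1 − cos θ₂)/2 = 0.669.
Change = f₂ − f₁ = +0.642 → +64 percentage points.

+64 pp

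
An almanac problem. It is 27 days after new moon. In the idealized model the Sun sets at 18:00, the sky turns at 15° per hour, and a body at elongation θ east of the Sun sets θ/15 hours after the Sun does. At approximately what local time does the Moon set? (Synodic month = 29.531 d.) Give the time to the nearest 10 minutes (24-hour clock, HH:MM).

Elongation θ = 360° × 27/29.531 ≈ 329.1°.
Delay after the Sun = 329.1° / (15°/h) ≈ 21.94 h.
18:00 + 21.943 h ≈ 15:57 → 16:00 to the nearest ten minutes.

16:00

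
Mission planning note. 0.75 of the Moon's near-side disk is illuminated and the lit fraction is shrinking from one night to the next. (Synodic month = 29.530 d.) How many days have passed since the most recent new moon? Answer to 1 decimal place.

Invert f = (1 − cos θ)/2 to get cos θ = 1 − 2(0.75) = -0.500, hence θ₀ = arccos -0.500 = 120.0°.
Waning ⇒ past full, so θ = 360° − 120.0° = 240.0°.
That fraction of the synodic month is 240.0/360 × 29.530 d ≈ 19.69 d.

19.7 days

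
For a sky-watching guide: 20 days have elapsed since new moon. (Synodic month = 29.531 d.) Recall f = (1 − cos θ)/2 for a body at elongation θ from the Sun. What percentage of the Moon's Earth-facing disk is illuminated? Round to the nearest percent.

72%

Elongation θ = 360° × 20/29.531 ≈ 243.8°.
Illuminated fraction = (1 − cos 243.8°)/2 = (1 − (-0.441))/2 ≈ 0.721, so 72%.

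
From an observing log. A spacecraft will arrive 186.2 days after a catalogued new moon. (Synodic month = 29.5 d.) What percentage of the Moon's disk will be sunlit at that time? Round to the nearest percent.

69%

Reduce mod P: 186.2 − 6×29.5 = 9.20 d into the current lunation.
Elongation θ = 360° × 9.20/29.5 ≈ 112.3°.
With cos θ = (-0.379), the lit fraction is (1 − (-0.379))/2 ≈ 0.689, so 69%.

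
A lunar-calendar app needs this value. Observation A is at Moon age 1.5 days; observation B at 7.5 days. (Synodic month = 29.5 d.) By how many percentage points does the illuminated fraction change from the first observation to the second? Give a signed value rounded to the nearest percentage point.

First observation: θ = 360°·1.5/29.5 = 18.3°, so f = 0.025.
Second observation: θ = 91.5°, f = 0.513.
Δf = 0.513 − 0.025 = +0.488, i.e. +49 pp.

+49 pp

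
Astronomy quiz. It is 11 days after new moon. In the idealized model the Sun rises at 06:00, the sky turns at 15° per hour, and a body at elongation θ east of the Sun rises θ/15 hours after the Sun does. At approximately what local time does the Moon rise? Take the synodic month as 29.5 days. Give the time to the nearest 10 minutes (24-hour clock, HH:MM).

The Moon has covered 11/29.5 of its cycle, so θ ≈ 360° × 11/29.5 = 134.2°.
The Moon trails the Sun by θ/15 = 134.2/15 ≈ 8.95 hours.
06:00 + 8.949 h ≈ 14:57 → 15:00 to the nearest ten minutes.

15:00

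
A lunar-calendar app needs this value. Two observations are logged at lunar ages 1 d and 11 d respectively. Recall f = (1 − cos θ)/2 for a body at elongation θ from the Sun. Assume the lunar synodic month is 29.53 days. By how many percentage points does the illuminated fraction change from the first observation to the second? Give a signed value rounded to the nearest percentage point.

+84 pp

First observation: θ = 360°·1/29.53 = 12.2°, so f = 0.011.
Second observation: θ = 134.1°, f = 0.848.
Δf = 0.848 − 0.011 = +0.837, i.e. +84 pp.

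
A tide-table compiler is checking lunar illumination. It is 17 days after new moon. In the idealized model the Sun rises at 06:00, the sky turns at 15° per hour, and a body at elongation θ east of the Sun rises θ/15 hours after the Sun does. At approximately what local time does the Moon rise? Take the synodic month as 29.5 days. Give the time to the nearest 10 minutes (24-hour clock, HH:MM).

Elongation θ = 360° × 17/29.5 ≈ 207.5°.
At 15° of sky rotation per hour, 207.5° corresponds to a 13.83 h lag.
06:00 + 13.831 h ≈ 19:50 → 19:50 to the nearest ten minutes.

19:50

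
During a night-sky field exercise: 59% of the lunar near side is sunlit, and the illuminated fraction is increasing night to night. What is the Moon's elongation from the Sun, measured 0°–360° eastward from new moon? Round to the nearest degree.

cos θ = 1 − 2f = -0.180, giving a principal value of 100.4°.
The Moon is waxing (0°–180°), so θ = 100.4° directly.

100°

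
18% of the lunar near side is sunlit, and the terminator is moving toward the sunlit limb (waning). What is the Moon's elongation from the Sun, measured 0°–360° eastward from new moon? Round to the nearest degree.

310°

cos θ = 1 − 2f = 0.640, giving a principal value of 50.2°.
Since the Moon is past full (waning), take the reflex angle: θ = 360° − 50.2° = 309.8°.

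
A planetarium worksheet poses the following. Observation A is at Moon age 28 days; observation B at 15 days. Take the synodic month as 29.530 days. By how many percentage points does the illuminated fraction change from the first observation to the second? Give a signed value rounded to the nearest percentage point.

+97 percentage points

First observation: θ = 360°·28/29.530 = 341.3°, so f = 0.026.
Second observation: θ = 182.9°, f = 0.999.
Δf = 0.999 − 0.026 = +0.973, i.e. +97 pp.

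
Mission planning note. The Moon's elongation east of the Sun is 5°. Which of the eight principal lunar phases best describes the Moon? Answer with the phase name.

new moon

The new moon sector spans roughly -22°–22°; 5° falls inside it.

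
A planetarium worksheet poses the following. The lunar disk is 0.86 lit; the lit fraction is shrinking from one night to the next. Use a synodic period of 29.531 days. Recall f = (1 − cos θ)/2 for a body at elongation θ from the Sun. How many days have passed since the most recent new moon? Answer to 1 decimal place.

cos θ = 1 − 2f = -0.720, giving a principal value of 136.1°.
Since the Moon is past full (waning), take the reflex angle: θ = 360° − 136.1° = 223.9°.
That fraction of the synodic month is 223.9/360 × 29.531 d ≈ 18.37 d.

18.4 days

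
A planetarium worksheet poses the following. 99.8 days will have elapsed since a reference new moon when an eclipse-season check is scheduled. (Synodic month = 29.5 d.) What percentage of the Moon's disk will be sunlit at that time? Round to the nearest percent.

87%

99.8 d spans 3 complete synodic months (3 × 29.5 = 88.50 d) plus 11.30 d.
Phase angle: θ = 360°·(11.30 d)/(29.5 d) = 137.9°.
With cos θ = (-0.742), the lit fraction is (1 − (-0.742))/2 ≈ 0.871, so 87%.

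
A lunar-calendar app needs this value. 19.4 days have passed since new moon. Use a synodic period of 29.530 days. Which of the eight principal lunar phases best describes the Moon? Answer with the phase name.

θ ≈ 360° × 19.4/29.530 = 237°, which falls in the waning gibbous sector.

waning gibbous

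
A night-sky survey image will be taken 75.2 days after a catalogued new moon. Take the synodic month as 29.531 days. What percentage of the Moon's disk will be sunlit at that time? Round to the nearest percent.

98%

75.2 d spans 2 complete synodic months (2 × 29.531 = 59.06 d) plus 16.14 d.
The Moon has covered 16.14/29.531 of its cycle, so θ ≈ 360° × 16.14/29.531 = 196.7°.
cos 196.7° = (-0.958), so f = (1 − (-0.958))/2 = 0.979, so 98%.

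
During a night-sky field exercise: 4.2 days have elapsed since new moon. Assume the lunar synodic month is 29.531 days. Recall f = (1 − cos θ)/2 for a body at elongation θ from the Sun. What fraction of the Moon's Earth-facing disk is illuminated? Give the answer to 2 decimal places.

0.19

Elongation θ = 360° × 4.2/29.531 ≈ 51.2°.
With cos θ = 0.627, the lit fraction is (1 − 0.627)/2 ≈ 0.187.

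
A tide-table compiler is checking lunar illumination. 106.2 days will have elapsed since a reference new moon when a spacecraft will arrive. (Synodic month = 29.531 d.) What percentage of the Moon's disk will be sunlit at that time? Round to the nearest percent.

91%

106.2 d spans 3 complete synodic months (3 × 29.531 = 88.59 d) plus 17.61 d.
The Moon has covered 17.61/29.531 of its cycle, so θ ≈ 360° × 17.61/29.531 = 214.6°.
Illuminated fraction = (1 − cos 214.6°)/2 = (1 − (-0.823))/2 ≈ 0.911, so 91%.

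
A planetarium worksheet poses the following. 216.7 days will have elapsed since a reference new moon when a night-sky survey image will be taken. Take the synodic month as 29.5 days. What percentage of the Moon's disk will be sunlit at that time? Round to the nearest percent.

78%

216.7/29.5 = 7.346 lunations, so 7 complete cycles and 10.20 d into the next.
Phase angle: θ = 360°·(10.20 d)/(29.5 d) = 124.5°.
Illuminated fraction = (1 − cos 124.5°)/2 = (1 − (-0.566))/2 ≈ 0.783, so 78%.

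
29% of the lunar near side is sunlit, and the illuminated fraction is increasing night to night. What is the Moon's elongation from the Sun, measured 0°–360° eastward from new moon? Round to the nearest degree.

Invert f = (1 − cos θ)/2 to get cos θ = 1 − 2(0.29) = 0.420, hence θ₀ = arccos 0.420 = 65.2°.
Waxing ⇒ before full, so θ = 65.2°.

65°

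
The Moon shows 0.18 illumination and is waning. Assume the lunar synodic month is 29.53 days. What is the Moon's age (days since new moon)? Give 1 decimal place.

25.4 days

From f = (1 − cos θ)/2: cos θ = 1 − 2×0.18 = 0.640; arccos → 50.2°.
A waning Moon lies in 180°–360°, so θ = 360° − 50.2° = 309.8°.
Age = 29.53 × 309.8°/360° ≈ 25.41 days.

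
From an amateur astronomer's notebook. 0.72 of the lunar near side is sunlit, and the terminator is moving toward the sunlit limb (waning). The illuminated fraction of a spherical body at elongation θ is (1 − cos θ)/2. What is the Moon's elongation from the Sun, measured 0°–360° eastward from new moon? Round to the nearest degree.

Invert f = (1 − cos θ)/2 to get cos θ = 1 − 2(0.72) = -0.440, hence θ₀ = arccos -0.440 = 116.1°.
A waning Moon lies in 180°–360°, so θ = 360° − 116.1° = 243.9°.

244°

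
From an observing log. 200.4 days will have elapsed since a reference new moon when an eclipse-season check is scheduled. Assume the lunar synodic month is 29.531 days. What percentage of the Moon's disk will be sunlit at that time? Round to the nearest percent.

39%

Reduce mod P: 200.4 − 6×29.531 = 23.21 d into the current lunation.
The Moon has covered 23.21/29.531 of its cycle, so θ ≈ 360° × 23.21/29.531 = 283.0°.
Illuminated fraction = (1 − cos 283.0°)/2 = (1 − 0.225)/2 ≈ 0.388, so 39%.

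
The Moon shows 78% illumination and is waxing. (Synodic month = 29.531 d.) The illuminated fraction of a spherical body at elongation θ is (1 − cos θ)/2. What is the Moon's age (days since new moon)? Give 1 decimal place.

From f = (1 − cos θ)/2: cos θ = 1 − 2×0.78 = -0.560; arccos → 124.1°.
Waxing ⇒ before full, so θ = 124.1°.
Age = 29.531 × 124.1°/360° ≈ 10.18 days.

10.2 days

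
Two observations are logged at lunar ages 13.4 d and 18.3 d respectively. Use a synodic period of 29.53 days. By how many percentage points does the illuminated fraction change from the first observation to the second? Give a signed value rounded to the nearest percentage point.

θ₁ = 360° × 13.4/29.53 = 163.4°, f₁ = (1 − cos θ₁)/2 = 0.979.
θ₂ = 360° × 18.3/29.53 = 223.1°, f₂ = (1 − cos θ₂)/2 = 0.865.
Change = f₂ − f₁ = -0.114 → -11 percentage points.

-11 pp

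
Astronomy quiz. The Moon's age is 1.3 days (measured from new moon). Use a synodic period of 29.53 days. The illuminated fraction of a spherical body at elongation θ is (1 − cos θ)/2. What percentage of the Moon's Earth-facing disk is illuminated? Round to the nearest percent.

2%

Phase angle: θ = 360°·(1.3 d)/(29.53 d) = 15.8°.
With cos θ = 0.962, the lit fraction is (1 − 0.962)/2 ≈ 0.019, so 2%.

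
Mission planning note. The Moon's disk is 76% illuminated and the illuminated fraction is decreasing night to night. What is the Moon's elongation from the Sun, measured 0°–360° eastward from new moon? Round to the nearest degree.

From f = (1 − cos θ)/2: cos θ = 1 − 2×0.76 = -0.520; arccos → 121.3°.
Waning ⇒ past full, so θ = 360° − 121.3° = 238.7°.

239°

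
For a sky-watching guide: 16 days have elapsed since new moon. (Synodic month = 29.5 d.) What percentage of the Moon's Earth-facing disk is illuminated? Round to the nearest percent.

98%

The Moon has covered 16/29.5 of its cycle, so θ ≈ 360° × 16/29.5 = 195.3°.
With cos θ = (-0.965), the lit fraction is (1 − (-0.965))/2 ≈ 0.982, so 98%.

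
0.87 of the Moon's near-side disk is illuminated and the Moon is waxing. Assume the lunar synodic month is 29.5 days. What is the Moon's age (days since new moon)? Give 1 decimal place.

cos θ = 1 − 2f = -0.740, giving a principal value of 137.7°.
The Moon is waxing (0°–180°), so θ = 137.7° directly.
Age = 29.5 × 137.7°/360° ≈ 11.29 days.

11.3 days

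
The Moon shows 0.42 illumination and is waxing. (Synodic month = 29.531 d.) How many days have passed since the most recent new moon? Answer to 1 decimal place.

6.6 days

From f = (1 − cos θ)/2: cos θ = 1 − 2×0.42 = 0.160; arccos → 80.8°.
Waxing ⇒ before full, so θ = 80.8°.
Age = 29.531 × 80.8°/360° ≈ 6.63 days.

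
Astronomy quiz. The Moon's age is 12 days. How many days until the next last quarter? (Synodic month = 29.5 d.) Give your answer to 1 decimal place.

Last quarter is 0.75 of the way through the cycle: age 0.75 × 29.5 = 22.125 d.
That is 22.125 − 12 = 10.125 days ahead.

10.1 days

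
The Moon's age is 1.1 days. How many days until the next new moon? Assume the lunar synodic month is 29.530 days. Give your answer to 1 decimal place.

The next new moon completes the synodic month: 29.530 − 1.1 = 28.430 days.

28.4 days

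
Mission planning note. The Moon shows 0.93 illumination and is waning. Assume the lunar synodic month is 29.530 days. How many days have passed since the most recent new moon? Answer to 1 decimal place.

cos θ = 1 − 2f = -0.860, giving a principal value of 149.3°.
Since the Moon is past full (waning), take the reflex angle: θ = 360° − 149.3° = 210.7°.
That fraction of the synodic month is 210.7/360 × 29.530 d ≈ 17.28 d.

17.3 days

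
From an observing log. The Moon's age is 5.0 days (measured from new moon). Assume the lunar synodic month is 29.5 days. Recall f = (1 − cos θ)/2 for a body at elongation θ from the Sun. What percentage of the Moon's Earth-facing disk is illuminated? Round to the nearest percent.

Phase angle: θ = 360°·(5.0 d)/(29.5 d) = 61.0°.
With cos θ = 0.485, the lit fraction is (1 − 0.485)/2 ≈ 0.258, so 26%.

26%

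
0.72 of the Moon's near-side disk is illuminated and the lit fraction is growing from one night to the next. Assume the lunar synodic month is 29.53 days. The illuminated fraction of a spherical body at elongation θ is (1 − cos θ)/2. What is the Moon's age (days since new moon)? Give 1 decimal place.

9.5 days

Invert f = (1 − cos θ)/2 to get cos θ = 1 − 2(0.72) = -0.440, hence θ₀ = arccos -0.440 = 116.1°.
The Moon is waxing (0°–180°), so θ = 116.1° directly.
At 360°/29.53 d per day, 116.1° corresponds to 9.52 days.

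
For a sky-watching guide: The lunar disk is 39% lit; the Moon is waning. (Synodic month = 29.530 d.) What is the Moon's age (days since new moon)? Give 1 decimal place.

From f = (1 − cos θ)/2: cos θ = 1 − 2×0.39 = 0.220; arccos → 77.3°.
Waning ⇒ past full, so θ = 360° − 77.3° = 282.7°.
At 360°/29.530 d per day, 282.7° corresponds to 23.19 days.

23.2 days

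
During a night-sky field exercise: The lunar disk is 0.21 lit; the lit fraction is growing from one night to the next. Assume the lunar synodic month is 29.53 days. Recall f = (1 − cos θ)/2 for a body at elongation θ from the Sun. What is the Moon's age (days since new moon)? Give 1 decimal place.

4.5 days

From f = (1 − cos θ)/2: cos θ = 1 − 2×0.21 = 0.580; arccos → 54.5°.
Before full moon the principal value applies: θ = 54.5°.
Age = 29.53 × 54.5°/360° ≈ 4.47 days.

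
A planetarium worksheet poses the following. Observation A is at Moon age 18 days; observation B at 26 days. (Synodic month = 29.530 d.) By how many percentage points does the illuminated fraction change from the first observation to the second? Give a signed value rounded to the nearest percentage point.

First observation: θ = 360°·18/29.530 = 219.4°, so f = 0.886.
Second observation: θ = 317.0°, f = 0.135.
Δf = 0.135 − 0.886 = -0.752, i.e. -75 pp.

-75 pp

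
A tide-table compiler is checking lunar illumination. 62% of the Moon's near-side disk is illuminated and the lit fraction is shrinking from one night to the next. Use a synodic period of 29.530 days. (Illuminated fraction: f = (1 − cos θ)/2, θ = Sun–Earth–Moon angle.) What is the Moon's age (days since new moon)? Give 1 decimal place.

From f = (1 − cos θ)/2: cos θ = 1 − 2×0.62 = -0.240; arccos → 103.9°.
Since the Moon is past full (waning), take the reflex angle: θ = 360° − 103.9° = 256.1°.
That fraction of the synodic month is 256.1/360 × 29.530 d ≈ 21.01 d.

21.0 days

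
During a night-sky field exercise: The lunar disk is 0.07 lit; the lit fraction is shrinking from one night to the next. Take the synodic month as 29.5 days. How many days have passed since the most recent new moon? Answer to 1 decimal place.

27.0 days

Invert f = (1 − cos θ)/2 to get cos θ = 1 − 2(0.07) = 0.860, hence θ₀ = arccos 0.860 = 30.7°.
A waning Moon lies in 180°–360°, so θ = 360° − 30.7° = 329.3°.
At 360°/29.5 d per day, 329.3° corresponds to 26.99 days.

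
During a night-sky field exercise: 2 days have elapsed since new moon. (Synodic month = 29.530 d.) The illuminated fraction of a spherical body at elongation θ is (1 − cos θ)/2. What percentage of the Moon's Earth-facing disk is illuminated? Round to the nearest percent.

4%

Elongation θ = 360° × 2/29.530 ≈ 24.4°.
With cos θ = 0.911, the lit fraction is (1 − 0.911)/2 ≈ 0.045, so 4%.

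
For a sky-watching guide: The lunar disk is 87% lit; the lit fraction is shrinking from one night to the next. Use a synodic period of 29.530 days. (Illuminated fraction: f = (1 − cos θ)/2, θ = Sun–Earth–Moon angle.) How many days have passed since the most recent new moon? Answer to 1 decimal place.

cos θ = 1 − 2f = -0.740, giving a principal value of 137.7°.
A waning Moon lies in 180°–360°, so θ = 360° − 137.7° = 222.3°.
At 360°/29.530 d per day, 222.3° corresponds to 18.23 days.

18.2 days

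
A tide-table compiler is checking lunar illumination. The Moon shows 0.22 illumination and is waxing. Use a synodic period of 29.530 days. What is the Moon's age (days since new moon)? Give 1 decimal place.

From f = (1 − cos θ)/2: cos θ = 1 − 2×0.22 = 0.560; arccos → 55.9°.
The Moon is waxing (0°–180°), so θ = 55.9° directly.
Age = 29.530 × 55.9°/360° ≈ 4.59 days.

4.6 days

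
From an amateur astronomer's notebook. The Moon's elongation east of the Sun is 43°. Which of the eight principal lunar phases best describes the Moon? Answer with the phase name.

waxing crescent

The waxing crescent sector spans roughly 22°–68°; 43° falls inside it.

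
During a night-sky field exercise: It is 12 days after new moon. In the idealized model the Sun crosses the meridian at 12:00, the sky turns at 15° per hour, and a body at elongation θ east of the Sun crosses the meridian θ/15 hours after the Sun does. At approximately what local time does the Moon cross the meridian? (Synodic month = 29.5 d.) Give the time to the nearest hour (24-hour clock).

The Moon has covered 12/29.5 of its cycle, so θ ≈ 360° × 12/29.5 = 146.4°.
Delay after the Sun = 146.4° / (15°/h) ≈ 9.76 h.
12:00 + 9.76 h ≈ 21:46 → 22:00 to the nearest hour.

22:00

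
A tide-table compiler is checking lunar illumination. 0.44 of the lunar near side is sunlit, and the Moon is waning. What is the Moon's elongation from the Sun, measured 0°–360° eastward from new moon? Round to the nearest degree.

From f = (1 − cos θ)/2: cos θ = 1 − 2×0.44 = 0.120; arccos → 83.1°.
A waning Moon lies in 180°–360°, so θ = 360° − 83.1° = 276.9°.

277°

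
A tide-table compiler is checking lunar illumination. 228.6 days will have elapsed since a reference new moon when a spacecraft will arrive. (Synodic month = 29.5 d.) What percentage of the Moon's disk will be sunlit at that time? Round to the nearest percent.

228.6/29.5 = 7.749 lunations, so 7 complete cycles and 22.10 d into the next.
The Moon has covered 22.10/29.5 of its cycle, so θ ≈ 360° × 22.10/29.5 = 269.7°.
With cos θ = (-0.005), the lit fraction is (1 − (-0.005))/2 ≈ 0.503, so 50%.

50%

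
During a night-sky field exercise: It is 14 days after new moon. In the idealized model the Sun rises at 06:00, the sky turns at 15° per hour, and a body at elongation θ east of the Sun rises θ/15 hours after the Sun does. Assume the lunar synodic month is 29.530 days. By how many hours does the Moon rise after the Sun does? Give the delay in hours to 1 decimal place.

11.4 h

The Moon has covered 14/29.530 of its cycle, so θ ≈ 360° × 14/29.530 = 170.7°.
At 15° of sky rotation per hour, 170.7° corresponds to a 11.38 h lag.
So the Moon rises 11.38 h after the Sun.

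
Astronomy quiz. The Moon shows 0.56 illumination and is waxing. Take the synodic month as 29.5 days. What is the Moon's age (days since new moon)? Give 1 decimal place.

7.9 days

cos θ = 1 − 2f = -0.120, giving a principal value of 96.9°.
Before full moon the principal value applies: θ = 96.9°.
At 360°/29.5 d per day, 96.9° corresponds to 7.94 days.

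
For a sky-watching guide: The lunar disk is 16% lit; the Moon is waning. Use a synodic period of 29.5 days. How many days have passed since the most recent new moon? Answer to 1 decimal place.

Invert f = (1 − cos θ)/2 to get cos θ = 1 − 2(0.16) = 0.680, hence θ₀ = arccos 0.680 = 47.2°.
A waning Moon lies in 180°–360°, so θ = 360° − 47.2° = 312.8°.
Age = 29.5 × 312.8°/360° ≈ 25.64 days.

25.6 days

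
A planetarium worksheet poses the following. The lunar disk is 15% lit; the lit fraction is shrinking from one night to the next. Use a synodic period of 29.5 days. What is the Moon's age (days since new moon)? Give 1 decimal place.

25.8 days

cos θ = 1 − 2f = 0.700, giving a principal value of 45.6°.
Waning ⇒ past full, so θ = 360° − 45.6° = 314.4°.
Age = 29.5 × 314.4°/360° ≈ 25.77 days.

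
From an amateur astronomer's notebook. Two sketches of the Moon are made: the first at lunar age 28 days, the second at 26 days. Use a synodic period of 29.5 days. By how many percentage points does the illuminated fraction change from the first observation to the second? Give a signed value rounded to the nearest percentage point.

First observation: θ = 360°·28/29.5 = 341.7°, so f = 0.025.
Second observation: θ = 317.3°, f = 0.133.
Δf = 0.133 − 0.025 = +0.107, i.e. +11 pp.

+11 percentage points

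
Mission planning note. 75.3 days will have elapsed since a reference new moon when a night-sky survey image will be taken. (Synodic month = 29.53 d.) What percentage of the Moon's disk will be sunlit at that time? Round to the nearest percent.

75.3 d spans 2 complete synodic months (2 × 29.53 = 59.06 d) plus 16.24 d.
The Moon has covered 16.24/29.53 of its cycle, so θ ≈ 360° × 16.24/29.53 = 198.0°.
cos 198.0° = (-0.951), so f = (1 − (-0.951))/2 = 0.976, so 98%.

98%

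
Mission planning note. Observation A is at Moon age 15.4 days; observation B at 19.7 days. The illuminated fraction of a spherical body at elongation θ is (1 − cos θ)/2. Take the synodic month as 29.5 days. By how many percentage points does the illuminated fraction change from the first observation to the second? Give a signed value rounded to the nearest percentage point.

-25 pp

First observation: θ = 360°·15.4/29.5 = 187.9°, so f = 0.995.
Second observation: θ = 240.4°, f = 0.747.
Δf = 0.747 − 0.995 = -0.248, i.e. -25 pp.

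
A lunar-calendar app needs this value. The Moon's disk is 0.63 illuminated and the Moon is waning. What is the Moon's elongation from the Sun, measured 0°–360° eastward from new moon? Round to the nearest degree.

255°

cos θ = 1 − 2f = -0.260, giving a principal value of 105.1°.
A waning Moon lies in 180°–360°, so θ = 360° − 105.1° = 254.9°.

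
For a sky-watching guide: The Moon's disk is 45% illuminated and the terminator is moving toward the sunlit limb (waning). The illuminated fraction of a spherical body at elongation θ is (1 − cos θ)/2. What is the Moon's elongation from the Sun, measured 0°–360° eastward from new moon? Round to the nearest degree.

Invert f = (1 − cos θ)/2 to get cos θ = 1 − 2(0.45) = 0.100, hence θ₀ = arccos 0.100 = 84.3°.
Since the Moon is past full (waning), take the reflex angle: θ = 360° − 84.3° = 275.7°.

276°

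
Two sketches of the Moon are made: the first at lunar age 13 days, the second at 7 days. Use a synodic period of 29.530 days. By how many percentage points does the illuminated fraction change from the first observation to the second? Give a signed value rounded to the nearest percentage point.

-51 percentage points

First observation: θ = 360°·13/29.530 = 158.5°, so f = 0.965.
Second observation: θ = 85.3°, f = 0.459.
Δf = 0.459 − 0.965 = -0.506, i.e. -51 pp.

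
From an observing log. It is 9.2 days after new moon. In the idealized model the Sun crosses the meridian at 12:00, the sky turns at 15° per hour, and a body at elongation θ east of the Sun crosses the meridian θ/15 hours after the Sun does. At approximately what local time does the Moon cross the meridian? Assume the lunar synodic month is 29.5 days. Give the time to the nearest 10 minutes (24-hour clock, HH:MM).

Phase angle: θ = 360°·(9.2 d)/(29.5 d) = 112.3°.
The Moon trails the Sun by θ/15 = 112.3/15 ≈ 7.48 hours.
12:00 + 7.485 h ≈ 19:29 → 19:30 to the nearest ten minutes.

19:30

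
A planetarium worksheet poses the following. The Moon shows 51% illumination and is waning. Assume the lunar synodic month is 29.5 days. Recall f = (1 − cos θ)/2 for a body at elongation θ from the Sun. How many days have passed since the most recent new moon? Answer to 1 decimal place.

22.0 days

From f = (1 − cos θ)/2: cos θ = 1 − 2×0.51 = -0.020; arccos → 91.1°.
A waning Moon lies in 180°–360°, so θ = 360° − 91.1° = 268.9°.
That fraction of the synodic month is 268.9/360 × 29.5 d ≈ 22.03 d.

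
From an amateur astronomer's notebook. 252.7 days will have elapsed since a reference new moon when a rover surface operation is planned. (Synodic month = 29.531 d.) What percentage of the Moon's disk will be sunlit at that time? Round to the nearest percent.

252.7/29.531 = 8.557 lunations, so 8 complete cycles and 16.45 d into the next.
Phase angle: θ = 360°·(16.45 d)/(29.531 d) = 200.6°.
With cos θ = (-0.936), the lit fraction is (1 − (-0.936))/2 ≈ 0.968, so 97%.

97%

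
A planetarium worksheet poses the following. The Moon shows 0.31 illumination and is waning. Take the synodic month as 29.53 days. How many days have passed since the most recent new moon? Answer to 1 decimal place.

cos θ = 1 − 2f = 0.380, giving a principal value of 67.7°.
Since the Moon is past full (waning), take the reflex angle: θ = 360° − 67.7° = 292.3°.
At 360°/29.53 d per day, 292.3° corresponds to 23.98 days.

24.0 days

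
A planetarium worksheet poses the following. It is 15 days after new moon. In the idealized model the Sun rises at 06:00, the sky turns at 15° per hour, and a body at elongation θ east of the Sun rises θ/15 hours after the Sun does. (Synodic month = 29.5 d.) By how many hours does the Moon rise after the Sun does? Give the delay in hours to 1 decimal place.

Elongation θ = 360° × 15/29.5 ≈ 183.1°.
Delay after the Sun = 183.1° / (15°/h) ≈ 12.20 h.
So the Moon rises 12.20 h after the Sun.

12.2 h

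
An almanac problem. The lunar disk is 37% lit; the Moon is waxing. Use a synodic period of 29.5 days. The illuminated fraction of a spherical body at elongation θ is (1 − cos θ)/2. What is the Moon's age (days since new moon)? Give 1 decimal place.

6.1 days

cos θ = 1 − 2f = 0.260, giving a principal value of 74.9°.
Waxing ⇒ before full, so θ = 74.9°.
That fraction of the synodic month is 74.9/360 × 29.5 d ≈ 6.14 d.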